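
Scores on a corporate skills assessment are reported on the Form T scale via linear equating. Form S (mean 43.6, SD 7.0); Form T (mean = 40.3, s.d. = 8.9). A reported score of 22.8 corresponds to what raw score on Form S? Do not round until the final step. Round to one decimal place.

29.8

Invert y = (SD_Y/SD_X)(x − M_X) + M_Y:
x = (SD_X/SD_Y)(y − M_Y) + M_X = (7.0/8.9)(22.8 − 40.3) + 43.6
x = 0.786517 × -17.500 + 43.6 = 29.8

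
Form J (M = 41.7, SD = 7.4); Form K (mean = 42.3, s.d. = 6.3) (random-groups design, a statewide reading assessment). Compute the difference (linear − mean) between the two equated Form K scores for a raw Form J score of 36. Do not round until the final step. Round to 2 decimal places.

Mean-equated: 36 + (42.3 − 41.7) = 36.60
Linear-equated: (6.3/7.4)(36 − 41.7) + 42.3 = 37.447
Difference = 37.447 − 36.60 = 0.85

0.85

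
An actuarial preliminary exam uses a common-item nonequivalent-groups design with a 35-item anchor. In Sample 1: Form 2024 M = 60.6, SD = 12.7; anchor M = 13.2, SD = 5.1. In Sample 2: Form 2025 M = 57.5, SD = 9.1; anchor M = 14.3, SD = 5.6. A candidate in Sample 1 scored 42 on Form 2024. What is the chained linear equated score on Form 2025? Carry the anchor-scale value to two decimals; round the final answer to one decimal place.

Form 2024 → anchor (Sample 1): v = (5.1/12.7)(42 − 60.6) + 13.2 = 5.73
anchor → Form 2025 (Sample 2): y = (9.1/5.6)(5.73 − 14.3) + 57.5 = 43.6

43.6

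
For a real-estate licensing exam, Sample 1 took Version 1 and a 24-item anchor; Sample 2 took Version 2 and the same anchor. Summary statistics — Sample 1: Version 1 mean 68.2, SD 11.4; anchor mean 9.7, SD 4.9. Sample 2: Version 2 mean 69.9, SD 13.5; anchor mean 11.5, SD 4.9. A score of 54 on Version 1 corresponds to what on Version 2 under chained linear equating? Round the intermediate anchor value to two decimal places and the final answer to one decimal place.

Version 1 → anchor (Sample 1): v = (4.9/11.4)(54 − 68.2) + 9.7 = 3.60
anchor → Version 2 (Sample 2): y = (13.5/4.9)(3.60 − 11.5) + 69.9 = 48.1

48.1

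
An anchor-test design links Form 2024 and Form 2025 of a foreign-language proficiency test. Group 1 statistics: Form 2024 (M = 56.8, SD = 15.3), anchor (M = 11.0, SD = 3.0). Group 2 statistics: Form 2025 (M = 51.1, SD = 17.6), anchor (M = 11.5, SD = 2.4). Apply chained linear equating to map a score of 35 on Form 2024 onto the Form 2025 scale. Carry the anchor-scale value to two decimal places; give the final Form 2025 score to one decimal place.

Form 2024 → anchor (Group 1): v = (3.0/15.3)(35 − 56.8) + 11.0 = 6.73
anchor → Form 2025 (Group 2): y = (17.6/2.4)(6.73 − 11.5) + 51.1 = 16.1

16.1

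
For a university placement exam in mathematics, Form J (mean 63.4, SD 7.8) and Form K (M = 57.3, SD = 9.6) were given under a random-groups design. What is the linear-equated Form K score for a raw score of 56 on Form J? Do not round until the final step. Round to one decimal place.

Linear equating: y = (SD_Y/SD_X)(x − M_X) + M_Y
y = (9.6/7.8)(56 − 63.4) + 57.3
y = 1.230769 × -7.4 + 57.3 = -9.1077 + 57.3 = 48.2

48.2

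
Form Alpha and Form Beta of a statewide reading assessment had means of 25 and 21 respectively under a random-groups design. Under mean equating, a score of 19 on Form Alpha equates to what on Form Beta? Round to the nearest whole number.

Mean equating: y = x + (M_Y − M_X) = 19 + (21 − 25) = 15

15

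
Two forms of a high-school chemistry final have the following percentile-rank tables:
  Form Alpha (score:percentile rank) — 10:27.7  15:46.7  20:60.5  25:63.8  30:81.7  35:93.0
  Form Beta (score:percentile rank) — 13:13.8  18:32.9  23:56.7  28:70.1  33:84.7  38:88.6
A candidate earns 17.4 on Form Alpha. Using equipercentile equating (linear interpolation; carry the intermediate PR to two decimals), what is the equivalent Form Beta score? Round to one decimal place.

22.3

PR of 17.4 on Form Alpha: 46.7 + (17.4 − 15)/(20 − 15) × (60.5 − 46.7) = 53.32
On Form Beta, PR 53.32 falls between score 18 (PR 32.9) and 23 (PR 56.7).
Interpolate: 18 + (53.32 − 32.9)/(56.7 − 32.9) × (23 − 18) = 22.3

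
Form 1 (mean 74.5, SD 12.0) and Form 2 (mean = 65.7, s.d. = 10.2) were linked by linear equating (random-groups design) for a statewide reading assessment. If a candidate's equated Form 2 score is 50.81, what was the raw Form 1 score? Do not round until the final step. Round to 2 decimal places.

Invert y = (SD_Y/SD_X)(x − M_X) + M_Y:
x = (SD_X/SD_Y)(y − M_Y) + M_X = (12.0/10.2)(50.81 − 65.7) + 74.5
x = 1.176471 × -14.890 + 74.5 = 56.98

56.98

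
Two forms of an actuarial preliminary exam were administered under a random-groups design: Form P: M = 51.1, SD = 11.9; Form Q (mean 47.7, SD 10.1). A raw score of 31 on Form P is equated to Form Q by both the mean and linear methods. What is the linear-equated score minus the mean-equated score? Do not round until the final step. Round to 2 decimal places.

3.04

Mean-equated: 31 + (47.7 − 51.1) = 27.60
Linear-equated: (10.1/11.9)(31 − 51.1) + 47.7 = 30.640
Difference = 30.640 − 27.60 = 3.04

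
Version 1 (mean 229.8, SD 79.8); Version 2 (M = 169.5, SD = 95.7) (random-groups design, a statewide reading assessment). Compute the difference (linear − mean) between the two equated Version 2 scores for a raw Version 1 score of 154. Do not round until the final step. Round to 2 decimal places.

-15.10

Mean-equated: 154 + (169.5 − 229.8) = 93.70
Linear-equated: (95.7/79.8)(154 − 229.8) + 169.5 = 78.597
Difference = 78.597 − 93.70 = -15.10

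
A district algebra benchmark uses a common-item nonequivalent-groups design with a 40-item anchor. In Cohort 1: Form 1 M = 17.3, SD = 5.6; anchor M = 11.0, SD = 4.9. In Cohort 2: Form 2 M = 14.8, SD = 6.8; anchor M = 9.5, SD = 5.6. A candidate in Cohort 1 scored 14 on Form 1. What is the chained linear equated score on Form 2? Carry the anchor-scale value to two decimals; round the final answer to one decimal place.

Form 1 → anchor (Cohort 1): v = (4.9/5.6)(14 − 17.3) + 11.0 = 8.11
anchor → Form 2 (Cohort 2): y = (6.8/5.6)(8.11 − 9.5) + 14.8 = 13.1

13.1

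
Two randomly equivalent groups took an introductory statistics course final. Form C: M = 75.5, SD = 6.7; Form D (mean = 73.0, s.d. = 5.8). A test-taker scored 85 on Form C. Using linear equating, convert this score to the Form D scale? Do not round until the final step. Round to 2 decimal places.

81.22

Linear equating: y = (SD_Y/SD_X)(x − M_X) + M_Y
y = (5.8/6.7)(85 − 75.5) + 73.0
y = 0.865672 × 9.5 + 73.0 = 8.2239 + 73.0 = 81.22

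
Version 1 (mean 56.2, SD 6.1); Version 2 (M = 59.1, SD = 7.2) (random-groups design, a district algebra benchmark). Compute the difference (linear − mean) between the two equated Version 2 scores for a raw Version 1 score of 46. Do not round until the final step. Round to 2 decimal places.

-1.84

Mean-equated: 46 + (59.1 − 56.2) = 48.90
Linear-equated: (7.2/6.1)(46 − 56.2) + 59.1 = 47.061
Difference = 47.061 − 48.90 = -1.84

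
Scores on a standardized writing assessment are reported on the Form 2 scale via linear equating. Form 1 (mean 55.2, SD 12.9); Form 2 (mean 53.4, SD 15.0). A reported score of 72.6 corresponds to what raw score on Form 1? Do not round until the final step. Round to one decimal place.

Invert y = (SD_Y/SD_X)(x − M_X) + M_Y:
x = (SD_X/SD_Y)(y − M_Y) + M_X = (12.9/15.0)(72.6 − 53.4) + 55.2
x = 0.860000 × 19.200 + 55.2 = 71.7

71.7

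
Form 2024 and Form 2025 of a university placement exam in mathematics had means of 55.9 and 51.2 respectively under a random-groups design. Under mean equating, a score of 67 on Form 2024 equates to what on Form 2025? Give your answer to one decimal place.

Mean equating: y = x + (M_Y − M_X) = 67 + (51.2 − 55.9) = 62.3

62.3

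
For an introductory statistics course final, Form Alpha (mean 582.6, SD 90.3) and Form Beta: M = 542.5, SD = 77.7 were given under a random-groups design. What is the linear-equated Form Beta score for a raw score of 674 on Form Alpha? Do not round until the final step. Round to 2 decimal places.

Linear equating: y = (SD_Y/SD_X)(x − M_X) + M_Y
y = (77.7/90.3)(674 − 582.6) + 542.5
y = 0.860465 × 91.4 + 542.5 = 78.6465 + 542.5 = 621.15

621.15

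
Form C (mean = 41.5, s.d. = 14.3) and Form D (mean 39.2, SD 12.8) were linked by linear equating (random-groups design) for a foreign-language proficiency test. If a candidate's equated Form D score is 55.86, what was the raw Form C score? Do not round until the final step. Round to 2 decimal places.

Invert y = (SD_Y/SD_X)(x − M_X) + M_Y:
x = (SD_X/SD_Y)(y − M_Y) + M_X = (14.3/12.8)(55.86 − 39.2) + 41.5
x = 1.117188 × 16.660 + 41.5 = 60.11

60.11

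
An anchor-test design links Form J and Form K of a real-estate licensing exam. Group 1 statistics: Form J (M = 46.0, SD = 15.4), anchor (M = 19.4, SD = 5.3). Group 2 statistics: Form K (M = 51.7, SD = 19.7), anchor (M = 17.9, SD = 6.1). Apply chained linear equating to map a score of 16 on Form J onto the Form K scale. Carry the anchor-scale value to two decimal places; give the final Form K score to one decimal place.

23.2

Form J → anchor (Group 1): v = (5.3/15.4)(16 − 46.0) + 19.4 = 9.08
anchor → Form K (Group 2): y = (19.7/6.1)(9.08 − 17.9) + 51.7 = 23.2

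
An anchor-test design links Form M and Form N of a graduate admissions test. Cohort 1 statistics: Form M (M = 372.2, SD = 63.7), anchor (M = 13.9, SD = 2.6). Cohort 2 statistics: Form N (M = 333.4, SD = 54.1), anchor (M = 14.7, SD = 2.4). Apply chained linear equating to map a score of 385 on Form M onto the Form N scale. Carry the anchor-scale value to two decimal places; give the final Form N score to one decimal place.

Form M → anchor (Cohort 1): v = (2.6/63.7)(385 − 372.2) + 13.9 = 14.42
anchor → Form N (Cohort 2): y = (54.1/2.4)(14.42 − 14.7) + 333.4 = 327.1

327.1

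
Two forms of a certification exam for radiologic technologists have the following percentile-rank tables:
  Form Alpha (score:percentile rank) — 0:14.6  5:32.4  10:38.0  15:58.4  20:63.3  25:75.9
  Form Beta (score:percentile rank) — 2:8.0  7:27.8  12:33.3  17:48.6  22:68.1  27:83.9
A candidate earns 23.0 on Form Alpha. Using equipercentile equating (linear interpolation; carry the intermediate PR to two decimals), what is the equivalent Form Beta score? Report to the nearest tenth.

PR of 23.0 on Form Alpha: 63.3 + (23.0 − 20)/(25 − 20) × (75.9 − 63.3) = 70.86
On Form Beta, PR 70.86 falls between score 22 (PR 68.1) and 27 (PR 83.9).
Interpolate: 22 + (70.86 − 68.1)/(83.9 − 68.1) × (27 − 22) = 22.9

22.9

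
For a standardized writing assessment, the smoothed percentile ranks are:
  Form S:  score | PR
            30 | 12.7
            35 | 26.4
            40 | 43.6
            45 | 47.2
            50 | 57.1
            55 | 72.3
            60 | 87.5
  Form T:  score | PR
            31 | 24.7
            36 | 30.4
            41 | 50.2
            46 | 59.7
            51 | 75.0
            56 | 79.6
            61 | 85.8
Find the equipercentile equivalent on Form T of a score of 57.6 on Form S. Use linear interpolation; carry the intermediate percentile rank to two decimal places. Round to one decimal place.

PR of 57.6 on Form S: 72.3 + (57.6 − 55)/(60 − 55) × (87.5 − 72.3) = 80.20
On Form T, PR 80.20 falls between score 56 (PR 79.6) and 61 (PR 85.8).
Interpolate: 56 + (80.20 − 79.6)/(85.8 − 79.6) × (61 − 56) = 56.5

56.5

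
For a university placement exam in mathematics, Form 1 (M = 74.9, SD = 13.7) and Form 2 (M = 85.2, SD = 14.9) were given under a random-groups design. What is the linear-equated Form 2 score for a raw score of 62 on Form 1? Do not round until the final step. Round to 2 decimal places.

71.17

Linear equating: y = (SD_Y/SD_X)(x − M_X) + M_Y
y = (14.9/13.7)(62 − 74.9) + 85.2
y = 1.087591 × -12.9 + 85.2 = -14.0299 + 85.2 = 71.17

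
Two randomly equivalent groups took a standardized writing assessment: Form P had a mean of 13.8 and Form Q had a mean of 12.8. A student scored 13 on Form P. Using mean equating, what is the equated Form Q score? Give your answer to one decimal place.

Mean equating: y = x + (M_Y − M_X) = 13 + (12.8 − 13.8) = 12.0

12.0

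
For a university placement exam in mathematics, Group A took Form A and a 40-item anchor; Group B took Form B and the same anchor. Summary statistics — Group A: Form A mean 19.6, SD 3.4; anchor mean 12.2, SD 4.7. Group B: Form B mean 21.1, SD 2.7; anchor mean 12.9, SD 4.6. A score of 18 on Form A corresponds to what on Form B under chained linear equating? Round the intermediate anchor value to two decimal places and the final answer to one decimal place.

19.4

Form A → anchor (Group A): v = (4.7/3.4)(18 − 19.6) + 12.2 = 9.99
anchor → Form B (Group B): y = (2.7/4.6)(9.99 − 12.9) + 21.1 = 19.4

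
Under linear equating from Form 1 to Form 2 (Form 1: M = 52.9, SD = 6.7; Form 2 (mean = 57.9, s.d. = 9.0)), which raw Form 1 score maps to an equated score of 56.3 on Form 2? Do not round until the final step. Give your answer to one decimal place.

Invert y = (SD_Y/SD_X)(x − M_X) + M_Y:
x = (SD_X/SD_Y)(y − M_Y) + M_X = (6.7/9.0)(56.3 − 57.9) + 52.9
x = 0.744444 × -1.600 + 52.9 = 51.7

51.7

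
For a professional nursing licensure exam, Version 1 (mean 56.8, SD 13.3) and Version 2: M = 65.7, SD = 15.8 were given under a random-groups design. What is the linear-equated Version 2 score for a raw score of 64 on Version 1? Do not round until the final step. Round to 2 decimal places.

74.25

Linear equating: y = (SD_Y/SD_X)(x − M_X) + M_Y
y = (15.8/13.3)(64 − 56.8) + 65.7
y = 1.187970 × 7.2 + 65.7 = 8.5534 + 65.7 = 74.25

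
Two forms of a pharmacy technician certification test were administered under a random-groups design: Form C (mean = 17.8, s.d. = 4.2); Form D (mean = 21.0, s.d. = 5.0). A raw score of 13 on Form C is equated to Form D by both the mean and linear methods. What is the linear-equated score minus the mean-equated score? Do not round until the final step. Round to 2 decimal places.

-0.91

Mean-equated: 13 + (21.0 − 17.8) = 16.20
Linear-equated: (5.0/4.2)(13 − 17.8) + 21.0 = 15.286
Difference = 15.286 − 16.20 = -0.91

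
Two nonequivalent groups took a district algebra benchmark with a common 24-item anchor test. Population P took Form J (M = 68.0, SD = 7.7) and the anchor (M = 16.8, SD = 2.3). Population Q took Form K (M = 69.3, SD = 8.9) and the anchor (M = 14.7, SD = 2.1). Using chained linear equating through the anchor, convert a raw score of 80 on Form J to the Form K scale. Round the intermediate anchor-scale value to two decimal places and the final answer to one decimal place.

Form J → anchor (Population P): v = (2.3/7.7)(80 − 68.0) + 16.8 = 20.38
anchor → Form K (Population Q): y = (8.9/2.1)(20.38 − 14.7) + 69.3 = 93.4

93.4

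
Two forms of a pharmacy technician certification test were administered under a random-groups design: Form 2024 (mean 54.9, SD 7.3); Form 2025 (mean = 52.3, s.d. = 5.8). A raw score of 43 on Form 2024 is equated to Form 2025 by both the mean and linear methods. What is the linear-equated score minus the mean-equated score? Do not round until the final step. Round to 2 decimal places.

Mean-equated: 43 + (52.3 − 54.9) = 40.40
Linear-equated: (5.8/7.3)(43 − 54.9) + 52.3 = 42.845
Difference = 42.845 − 40.40 = 2.45

2.45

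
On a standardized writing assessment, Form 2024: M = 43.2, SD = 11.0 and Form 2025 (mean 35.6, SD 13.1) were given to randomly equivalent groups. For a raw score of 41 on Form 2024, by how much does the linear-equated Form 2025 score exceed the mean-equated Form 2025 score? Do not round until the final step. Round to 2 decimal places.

Mean-equated: 41 + (35.6 − 43.2) = 33.40
Linear-equated: (13.1/11.0)(41 − 43.2) + 35.6 = 32.980
Difference = 32.980 − 33.40 = -0.42

-0.42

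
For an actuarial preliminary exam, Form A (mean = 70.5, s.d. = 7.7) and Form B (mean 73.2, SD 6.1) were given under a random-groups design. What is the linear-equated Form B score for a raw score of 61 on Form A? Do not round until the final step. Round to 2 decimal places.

65.67

Linear equating: y = (SD_Y/SD_X)(x − M_X) + M_Y
y = (6.1/7.7)(61 − 70.5) + 73.2
y = 0.792208 × -9.5 + 73.2 = -7.5260 + 73.2 = 65.67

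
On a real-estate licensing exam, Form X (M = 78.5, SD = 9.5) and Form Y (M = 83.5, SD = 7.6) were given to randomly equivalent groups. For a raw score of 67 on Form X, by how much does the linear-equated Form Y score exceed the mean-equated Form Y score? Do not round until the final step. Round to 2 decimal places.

Mean-equated: 67 + (83.5 − 78.5) = 72.00
Linear-equated: (7.6/9.5)(67 − 78.5) + 83.5 = 74.300
Difference = 74.300 − 72.00 = 2.30

2.30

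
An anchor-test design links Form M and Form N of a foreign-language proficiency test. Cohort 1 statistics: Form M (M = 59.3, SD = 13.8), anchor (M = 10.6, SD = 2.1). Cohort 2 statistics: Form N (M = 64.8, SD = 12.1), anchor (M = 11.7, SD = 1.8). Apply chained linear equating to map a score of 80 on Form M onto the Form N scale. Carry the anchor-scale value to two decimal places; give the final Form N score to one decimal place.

78.6

Form M → anchor (Cohort 1): v = (2.1/13.8)(80 − 59.3) + 10.6 = 13.75
anchor → Form N (Cohort 2): y = (12.1/1.8)(13.75 − 11.7) + 64.8 = 78.6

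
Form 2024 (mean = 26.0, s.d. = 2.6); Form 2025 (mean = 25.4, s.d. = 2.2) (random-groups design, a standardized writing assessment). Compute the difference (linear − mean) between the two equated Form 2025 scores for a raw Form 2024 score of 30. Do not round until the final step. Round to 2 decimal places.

-0.62

Mean-equated: 30 + (25.4 − 26.0) = 29.40
Linear-equated: (2.2/2.6)(30 − 26.0) + 25.4 = 28.785
Difference = 28.785 − 29.40 = -0.62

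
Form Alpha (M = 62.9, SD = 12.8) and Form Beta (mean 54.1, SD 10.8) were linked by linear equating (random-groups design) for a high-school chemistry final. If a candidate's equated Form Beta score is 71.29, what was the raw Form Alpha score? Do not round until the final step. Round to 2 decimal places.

Invert y = (SD_Y/SD_X)(x − M_X) + M_Y:
x = (SD_X/SD_Y)(y − M_Y) + M_X = (12.8/10.8)(71.29 − 54.1) + 62.9
x = 1.185185 × 17.190 + 62.9 = 83.27

83.27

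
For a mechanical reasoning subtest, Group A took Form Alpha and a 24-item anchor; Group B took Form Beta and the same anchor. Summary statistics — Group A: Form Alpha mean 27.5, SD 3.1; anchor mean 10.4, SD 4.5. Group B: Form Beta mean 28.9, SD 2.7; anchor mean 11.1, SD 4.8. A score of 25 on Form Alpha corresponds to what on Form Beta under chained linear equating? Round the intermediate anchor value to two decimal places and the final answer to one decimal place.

Form Alpha → anchor (Group A): v = (4.5/3.1)(25 − 27.5) + 10.4 = 6.77
anchor → Form Beta (Group B): y = (2.7/4.8)(6.77 − 11.1) + 28.9 = 26.5

26.5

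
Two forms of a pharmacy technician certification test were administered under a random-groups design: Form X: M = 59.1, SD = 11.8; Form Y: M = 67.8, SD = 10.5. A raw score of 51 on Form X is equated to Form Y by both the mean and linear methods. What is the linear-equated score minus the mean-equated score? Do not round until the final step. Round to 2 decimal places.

0.89

Mean-equated: 51 + (67.8 − 59.1) = 59.70
Linear-equated: (10.5/11.8)(51 − 59.1) + 67.8 = 60.592
Difference = 60.592 − 59.70 = 0.89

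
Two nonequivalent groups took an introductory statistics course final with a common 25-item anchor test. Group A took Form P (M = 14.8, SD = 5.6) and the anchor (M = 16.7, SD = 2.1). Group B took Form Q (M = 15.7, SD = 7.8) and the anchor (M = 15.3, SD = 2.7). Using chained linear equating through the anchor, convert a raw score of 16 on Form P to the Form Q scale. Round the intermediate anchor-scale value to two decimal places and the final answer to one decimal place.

21.0

Form P → anchor (Group A): v = (2.1/5.6)(16 − 14.8) + 16.7 = 17.15
anchor → Form Q (Group B): y = (7.8/2.7)(17.15 − 15.3) + 15.7 = 21.0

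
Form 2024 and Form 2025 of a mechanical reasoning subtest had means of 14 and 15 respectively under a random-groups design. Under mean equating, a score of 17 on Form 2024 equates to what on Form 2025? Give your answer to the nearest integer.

18

Mean equating: y = x + (M_Y − M_X) = 17 + (15 − 14) = 18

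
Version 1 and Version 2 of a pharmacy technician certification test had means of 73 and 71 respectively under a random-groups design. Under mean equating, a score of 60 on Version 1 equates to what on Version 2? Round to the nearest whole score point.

Mean equating: y = x + (M_Y − M_X) = 60 + (71 − 73) = 58

58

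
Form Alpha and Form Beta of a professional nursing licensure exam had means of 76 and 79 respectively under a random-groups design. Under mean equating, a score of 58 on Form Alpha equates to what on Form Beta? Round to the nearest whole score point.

Mean equating: y = x + (M_Y − M_X) = 58 + (79 − 76) = 61

61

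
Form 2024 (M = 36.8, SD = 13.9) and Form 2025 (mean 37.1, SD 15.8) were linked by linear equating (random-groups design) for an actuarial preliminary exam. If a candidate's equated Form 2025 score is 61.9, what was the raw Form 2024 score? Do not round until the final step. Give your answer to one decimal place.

58.6

Invert y = (SD_Y/SD_X)(x − M_X) + M_Y:
x = (SD_X/SD_Y)(y − M_Y) + M_X = (13.9/15.8)(61.9 − 37.1) + 36.8
x = 0.879747 × 24.800 + 36.8 = 58.6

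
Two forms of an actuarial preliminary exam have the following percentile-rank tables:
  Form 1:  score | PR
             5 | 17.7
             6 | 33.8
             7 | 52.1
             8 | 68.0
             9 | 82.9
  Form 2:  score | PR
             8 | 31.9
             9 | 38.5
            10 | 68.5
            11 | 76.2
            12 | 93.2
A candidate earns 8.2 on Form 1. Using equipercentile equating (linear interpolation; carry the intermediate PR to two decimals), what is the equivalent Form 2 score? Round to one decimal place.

10.3

PR of 8.2 on Form 1: 68.0 + (8.2 − 8)/(9 − 8) × (82.9 − 68.0) = 70.98
On Form 2, PR 70.98 falls between score 10 (PR 68.5) and 11 (PR 76.2).
Interpolate: 10 + (70.98 − 68.5)/(76.2 − 68.5) × (11 − 10) = 10.3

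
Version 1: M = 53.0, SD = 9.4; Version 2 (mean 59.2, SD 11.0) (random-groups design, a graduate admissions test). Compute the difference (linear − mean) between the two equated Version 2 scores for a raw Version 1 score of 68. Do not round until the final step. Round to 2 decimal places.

Mean-equated: 68 + (59.2 − 53.0) = 74.20
Linear-equated: (11.0/9.4)(68 − 53.0) + 59.2 = 76.753
Difference = 76.753 − 74.20 = 2.55

2.55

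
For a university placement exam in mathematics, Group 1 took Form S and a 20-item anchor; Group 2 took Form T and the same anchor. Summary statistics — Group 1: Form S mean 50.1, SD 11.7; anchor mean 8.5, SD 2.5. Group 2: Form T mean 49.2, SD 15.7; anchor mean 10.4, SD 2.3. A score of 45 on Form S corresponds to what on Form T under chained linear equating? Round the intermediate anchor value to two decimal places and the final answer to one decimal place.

Form S → anchor (Group 1): v = (2.5/11.7)(45 − 50.1) + 8.5 = 7.41
anchor → Form T (Group 2): y = (15.7/2.3)(7.41 − 10.4) + 49.2 = 28.8

28.8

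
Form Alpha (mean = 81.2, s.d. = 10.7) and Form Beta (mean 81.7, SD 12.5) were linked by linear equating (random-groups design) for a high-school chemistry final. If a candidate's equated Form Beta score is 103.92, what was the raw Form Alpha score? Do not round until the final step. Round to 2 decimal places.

100.22

Invert y = (SD_Y/SD_X)(x − M_X) + M_Y:
x = (SD_X/SD_Y)(y − M_Y) + M_X = (10.7/12.5)(103.92 − 81.7) + 81.2
x = 0.856000 × 22.220 + 81.2 = 100.22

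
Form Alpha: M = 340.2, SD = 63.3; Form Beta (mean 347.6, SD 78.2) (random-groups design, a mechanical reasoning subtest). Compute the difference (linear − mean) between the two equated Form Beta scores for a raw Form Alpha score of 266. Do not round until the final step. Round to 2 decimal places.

-17.47

Mean-equated: 266 + (347.6 − 340.2) = 273.40
Linear-equated: (78.2/63.3)(266 − 340.2) + 347.6 = 255.934
Difference = 255.934 − 273.40 = -17.47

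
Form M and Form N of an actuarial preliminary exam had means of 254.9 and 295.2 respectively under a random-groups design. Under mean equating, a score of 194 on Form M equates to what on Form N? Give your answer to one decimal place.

234.3

Mean equating: y = x + (M_Y − M_X) = 194 + (295.2 − 254.9) = 234.3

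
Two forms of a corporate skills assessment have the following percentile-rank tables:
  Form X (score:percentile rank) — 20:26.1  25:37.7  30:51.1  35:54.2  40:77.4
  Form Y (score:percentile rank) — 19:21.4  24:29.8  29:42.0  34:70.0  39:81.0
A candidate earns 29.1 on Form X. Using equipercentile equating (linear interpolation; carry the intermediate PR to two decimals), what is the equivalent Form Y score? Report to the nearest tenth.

PR of 29.1 on Form X: 37.7 + (29.1 − 25)/(30 − 25) × (51.1 − 37.7) = 48.69
On Form Y, PR 48.69 falls between score 29 (PR 42.0) and 34 (PR 70.0).
Interpolate: 29 + (48.69 − 42.0)/(70.0 − 42.0) × (34 − 29) = 30.2

30.2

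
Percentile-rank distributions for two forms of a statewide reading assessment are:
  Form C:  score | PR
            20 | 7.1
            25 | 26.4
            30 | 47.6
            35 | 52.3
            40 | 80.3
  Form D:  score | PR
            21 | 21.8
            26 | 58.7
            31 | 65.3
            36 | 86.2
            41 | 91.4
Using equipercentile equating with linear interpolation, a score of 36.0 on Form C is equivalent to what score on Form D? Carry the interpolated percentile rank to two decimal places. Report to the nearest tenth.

PR of 36.0 on Form C: 52.3 + (36.0 − 35)/(40 − 35) × (80.3 − 52.3) = 57.90
On Form D, PR 57.90 falls between score 21 (PR 21.8) and 26 (PR 58.7).
Interpolate: 21 + (57.90 − 21.8)/(58.7 − 21.8) × (26 − 21) = 25.9

25.9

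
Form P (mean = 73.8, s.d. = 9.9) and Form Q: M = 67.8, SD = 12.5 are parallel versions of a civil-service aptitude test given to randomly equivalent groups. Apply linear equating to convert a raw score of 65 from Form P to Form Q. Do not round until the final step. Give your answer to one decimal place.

56.7

Linear equating: y = (SD_Y/SD_X)(x − M_X) + M_Y
y = (12.5/9.9)(65 − 73.8) + 67.8
y = 1.262626 × -8.8 + 67.8 = -11.1111 + 67.8 = 56.7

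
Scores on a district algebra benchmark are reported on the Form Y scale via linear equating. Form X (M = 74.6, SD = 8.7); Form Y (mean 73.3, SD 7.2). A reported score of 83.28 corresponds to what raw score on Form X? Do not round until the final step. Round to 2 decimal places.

Invert y = (SD_Y/SD_X)(x − M_X) + M_Y:
x = (SD_X/SD_Y)(y − M_Y) + M_X = (8.7/7.2)(83.28 − 73.3) + 74.6
x = 1.208333 × 9.980 + 74.6 = 86.66

86.66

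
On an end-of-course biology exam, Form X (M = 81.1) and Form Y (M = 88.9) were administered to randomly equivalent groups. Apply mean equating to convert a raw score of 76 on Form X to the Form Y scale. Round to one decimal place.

83.8

Mean equating: y = x + (M_Y − M_X) = 76 + (88.9 − 81.1) = 83.8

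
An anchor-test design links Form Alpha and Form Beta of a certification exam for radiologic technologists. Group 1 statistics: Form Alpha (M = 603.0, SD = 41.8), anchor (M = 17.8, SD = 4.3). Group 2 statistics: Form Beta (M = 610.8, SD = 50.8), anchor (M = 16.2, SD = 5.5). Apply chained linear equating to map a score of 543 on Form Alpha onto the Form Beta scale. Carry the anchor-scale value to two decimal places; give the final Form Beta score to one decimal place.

Form Alpha → anchor (Group 1): v = (4.3/41.8)(543 − 603.0) + 17.8 = 11.63
anchor → Form Beta (Group 2): y = (50.8/5.5)(11.63 − 16.2) + 610.8 = 568.6

568.6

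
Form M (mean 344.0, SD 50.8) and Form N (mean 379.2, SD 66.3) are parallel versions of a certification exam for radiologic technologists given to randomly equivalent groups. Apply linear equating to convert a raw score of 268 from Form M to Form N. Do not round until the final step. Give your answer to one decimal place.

280.0

Linear equating: y = (SD_Y/SD_X)(x − M_X) + M_Y
y = (66.3/50.8)(268 − 344.0) + 379.2
y = 1.305118 × -76.0 + 379.2 = -99.1890 + 379.2 = 280.0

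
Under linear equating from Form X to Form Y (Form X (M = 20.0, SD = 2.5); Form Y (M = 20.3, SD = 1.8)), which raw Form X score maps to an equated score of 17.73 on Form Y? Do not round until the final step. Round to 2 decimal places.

Invert y = (SD_Y/SD_X)(x − M_X) + M_Y:
x = (SD_X/SD_Y)(y − M_Y) + M_X = (2.5/1.8)(17.73 − 20.3) + 20.0
x = 1.388889 × -2.570 + 20.0 = 16.43

16.43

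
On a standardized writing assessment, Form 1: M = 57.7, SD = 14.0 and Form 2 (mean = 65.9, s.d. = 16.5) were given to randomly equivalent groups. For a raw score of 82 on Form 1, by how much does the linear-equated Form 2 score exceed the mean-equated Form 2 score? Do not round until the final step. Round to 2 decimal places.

4.34

Mean-equated: 82 + (65.9 − 57.7) = 90.20
Linear-equated: (16.5/14.0)(82 − 57.7) + 65.9 = 94.539
Difference = 94.539 − 90.20 = 4.34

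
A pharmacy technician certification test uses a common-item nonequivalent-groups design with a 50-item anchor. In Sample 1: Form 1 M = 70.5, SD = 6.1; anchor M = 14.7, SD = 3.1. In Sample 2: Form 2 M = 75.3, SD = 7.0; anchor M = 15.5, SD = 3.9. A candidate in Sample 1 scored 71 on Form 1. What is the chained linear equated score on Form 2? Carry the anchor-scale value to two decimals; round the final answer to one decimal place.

Form 1 → anchor (Sample 1): v = (3.1/6.1)(71 − 70.5) + 14.7 = 14.95
anchor → Form 2 (Sample 2): y = (7.0/3.9)(14.95 − 15.5) + 75.3 = 74.3

74.3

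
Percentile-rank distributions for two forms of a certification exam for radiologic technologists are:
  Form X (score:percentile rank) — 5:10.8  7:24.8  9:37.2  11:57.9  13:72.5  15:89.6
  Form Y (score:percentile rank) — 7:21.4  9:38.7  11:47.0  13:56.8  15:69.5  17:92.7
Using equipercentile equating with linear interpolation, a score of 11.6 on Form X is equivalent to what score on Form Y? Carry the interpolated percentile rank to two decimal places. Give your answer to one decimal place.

PR of 11.6 on Form X: 57.9 + (11.6 − 11)/(13 − 11) × (72.5 − 57.9) = 62.28
On Form Y, PR 62.28 falls between score 13 (PR 56.8) and 15 (PR 69.5).
Interpolate: 13 + (62.28 − 56.8)/(69.5 − 56.8) × (15 − 13) = 13.9

13.9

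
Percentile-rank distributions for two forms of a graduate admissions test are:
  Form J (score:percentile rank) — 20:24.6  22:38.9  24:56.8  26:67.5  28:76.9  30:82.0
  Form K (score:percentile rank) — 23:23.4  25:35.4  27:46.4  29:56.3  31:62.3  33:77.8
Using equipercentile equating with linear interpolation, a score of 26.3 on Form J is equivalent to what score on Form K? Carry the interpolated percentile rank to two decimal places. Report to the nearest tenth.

PR of 26.3 on Form J: 67.5 + (26.3 − 26)/(28 − 26) × (76.9 − 67.5) = 68.91
On Form K, PR 68.91 falls between score 31 (PR 62.3) and 33 (PR 77.8).
Interpolate: 31 + (68.91 − 62.3)/(77.8 − 62.3) × (33 − 31) = 31.9

31.9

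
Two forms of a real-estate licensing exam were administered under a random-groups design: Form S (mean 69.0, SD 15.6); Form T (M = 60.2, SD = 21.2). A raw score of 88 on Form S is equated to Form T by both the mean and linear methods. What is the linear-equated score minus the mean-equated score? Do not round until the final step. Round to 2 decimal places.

Mean-equated: 88 + (60.2 − 69.0) = 79.20
Linear-equated: (21.2/15.6)(88 − 69.0) + 60.2 = 86.021
Difference = 86.021 − 79.20 = 6.82

6.82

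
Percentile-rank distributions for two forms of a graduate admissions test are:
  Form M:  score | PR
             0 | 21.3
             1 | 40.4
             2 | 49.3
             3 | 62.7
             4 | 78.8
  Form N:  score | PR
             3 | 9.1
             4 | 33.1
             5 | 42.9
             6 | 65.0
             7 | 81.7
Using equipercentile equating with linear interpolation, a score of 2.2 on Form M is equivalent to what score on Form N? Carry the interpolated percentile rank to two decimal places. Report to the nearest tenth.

PR of 2.2 on Form M: 49.3 + (2.2 − 2)/(3 − 2) × (62.7 − 49.3) = 51.98
On Form N, PR 51.98 falls between score 5 (PR 42.9) and 6 (PR 65.0).
Interpolate: 5 + (51.98 − 42.9)/(65.0 − 42.9) × (6 − 5) = 5.4

5.4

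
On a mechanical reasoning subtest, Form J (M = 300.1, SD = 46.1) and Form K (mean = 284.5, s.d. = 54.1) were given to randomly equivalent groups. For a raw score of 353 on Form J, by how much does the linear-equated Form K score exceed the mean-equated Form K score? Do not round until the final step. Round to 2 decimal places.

9.18

Mean-equated: 353 + (284.5 − 300.1) = 337.40
Linear-equated: (54.1/46.1)(353 − 300.1) + 284.5 = 346.580
Difference = 346.580 − 337.40 = 9.18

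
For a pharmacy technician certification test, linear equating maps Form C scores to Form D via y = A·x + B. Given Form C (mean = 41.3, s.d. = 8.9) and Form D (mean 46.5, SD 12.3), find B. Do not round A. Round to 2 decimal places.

-10.58

A = SD_Y / SD_X = 12.3 / 8.9 = 1.382022
B = M_Y − A·M_X = 46.5 − 1.382022 × 41.3 = -10.58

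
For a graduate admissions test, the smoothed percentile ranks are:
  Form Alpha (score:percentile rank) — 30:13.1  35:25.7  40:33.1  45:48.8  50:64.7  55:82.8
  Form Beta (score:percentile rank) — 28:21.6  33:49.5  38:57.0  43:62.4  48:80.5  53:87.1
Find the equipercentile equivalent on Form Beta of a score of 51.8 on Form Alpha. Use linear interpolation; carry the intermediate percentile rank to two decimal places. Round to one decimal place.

PR of 51.8 on Form Alpha: 64.7 + (51.8 − 50)/(55 − 50) × (82.8 − 64.7) = 71.22
On Form Beta, PR 71.22 falls between score 43 (PR 62.4) and 48 (PR 80.5).
Interpolate: 43 + (71.22 − 62.4)/(80.5 − 62.4) × (48 − 43) = 45.4

45.4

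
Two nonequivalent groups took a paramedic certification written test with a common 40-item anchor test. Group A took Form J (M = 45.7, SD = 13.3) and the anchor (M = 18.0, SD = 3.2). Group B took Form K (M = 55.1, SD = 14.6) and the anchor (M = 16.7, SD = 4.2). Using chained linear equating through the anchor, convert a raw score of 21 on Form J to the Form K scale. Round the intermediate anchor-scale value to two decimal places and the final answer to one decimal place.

Form J → anchor (Group A): v = (3.2/13.3)(21 − 45.7) + 18.0 = 12.06
anchor → Form K (Group B): y = (14.6/4.2)(12.06 − 16.7) + 55.1 = 39.0

39.0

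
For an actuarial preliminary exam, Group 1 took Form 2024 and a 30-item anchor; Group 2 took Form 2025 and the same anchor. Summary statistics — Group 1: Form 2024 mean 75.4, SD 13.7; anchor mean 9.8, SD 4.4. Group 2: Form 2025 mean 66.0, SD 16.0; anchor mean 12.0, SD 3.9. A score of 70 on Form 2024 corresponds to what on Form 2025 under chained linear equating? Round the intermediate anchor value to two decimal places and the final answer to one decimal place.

49.9

Form 2024 → anchor (Group 1): v = (4.4/13.7)(70 − 75.4) + 9.8 = 8.07
anchor → Form 2025 (Group 2): y = (16.0/3.9)(8.07 − 12.0) + 66.0 = 49.9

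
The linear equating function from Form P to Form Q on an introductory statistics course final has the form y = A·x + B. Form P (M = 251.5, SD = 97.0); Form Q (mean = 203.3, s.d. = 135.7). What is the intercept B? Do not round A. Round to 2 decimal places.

A = SD_Y / SD_X = 135.7 / 97.0 = 1.398969
B = M_Y − A·M_X = 203.3 − 1.398969 × 251.5 = -148.54

-148.54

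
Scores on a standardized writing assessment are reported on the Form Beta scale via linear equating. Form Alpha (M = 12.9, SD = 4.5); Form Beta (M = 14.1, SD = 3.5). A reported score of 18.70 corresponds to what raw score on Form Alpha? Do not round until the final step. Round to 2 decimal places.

18.81

Invert y = (SD_Y/SD_X)(x − M_X) + M_Y:
x = (SD_X/SD_Y)(y − M_Y) + M_X = (4.5/3.5)(18.70 − 14.1) + 12.9
x = 1.285714 × 4.600 + 12.9 = 18.81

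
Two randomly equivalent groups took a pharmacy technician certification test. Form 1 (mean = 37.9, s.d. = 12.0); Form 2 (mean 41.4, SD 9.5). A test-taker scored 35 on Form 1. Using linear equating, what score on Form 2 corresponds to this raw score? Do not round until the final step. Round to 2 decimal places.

39.10

Linear equating: y = (SD_Y/SD_X)(x − M_X) + M_Y
y = (9.5/12.0)(35 − 37.9) + 41.4
y = 0.791667 × -2.9 + 41.4 = -2.2958 + 41.4 = 39.10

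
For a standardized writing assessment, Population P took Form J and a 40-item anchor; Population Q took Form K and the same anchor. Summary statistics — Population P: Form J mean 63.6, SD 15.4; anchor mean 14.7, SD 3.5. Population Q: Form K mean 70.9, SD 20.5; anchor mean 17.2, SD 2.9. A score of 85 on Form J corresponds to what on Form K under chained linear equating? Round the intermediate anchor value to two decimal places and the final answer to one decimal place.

87.6

Form J → anchor (Population P): v = (3.5/15.4)(85 − 63.6) + 14.7 = 19.56
anchor → Form K (Population Q): y = (20.5/2.9)(19.56 − 17.2) + 70.9 = 87.6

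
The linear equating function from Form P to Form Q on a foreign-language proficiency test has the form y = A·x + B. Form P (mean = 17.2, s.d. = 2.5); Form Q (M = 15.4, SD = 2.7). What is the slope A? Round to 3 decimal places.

A = SD_Y / SD_X = 2.7 / 2.5 = 1.080

1.080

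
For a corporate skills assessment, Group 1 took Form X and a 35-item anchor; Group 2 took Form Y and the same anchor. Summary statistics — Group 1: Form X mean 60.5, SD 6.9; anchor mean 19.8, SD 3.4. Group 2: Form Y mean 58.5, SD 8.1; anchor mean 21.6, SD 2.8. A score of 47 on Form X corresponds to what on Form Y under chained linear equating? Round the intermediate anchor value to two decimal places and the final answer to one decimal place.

34.1

Form X → anchor (Group 1): v = (3.4/6.9)(47 − 60.5) + 19.8 = 13.15
anchor → Form Y (Group 2): y = (8.1/2.8)(13.15 − 21.6) + 58.5 = 34.1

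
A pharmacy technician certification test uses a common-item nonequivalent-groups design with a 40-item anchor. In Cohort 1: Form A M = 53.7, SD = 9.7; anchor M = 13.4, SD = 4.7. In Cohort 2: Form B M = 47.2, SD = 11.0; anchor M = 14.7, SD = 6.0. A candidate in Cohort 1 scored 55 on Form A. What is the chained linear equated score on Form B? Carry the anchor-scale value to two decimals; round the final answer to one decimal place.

46.0

Form A → anchor (Cohort 1): v = (4.7/9.7)(55 − 53.7) + 13.4 = 14.03
anchor → Form B (Cohort 2): y = (11.0/6.0)(14.03 − 14.7) + 47.2 = 46.0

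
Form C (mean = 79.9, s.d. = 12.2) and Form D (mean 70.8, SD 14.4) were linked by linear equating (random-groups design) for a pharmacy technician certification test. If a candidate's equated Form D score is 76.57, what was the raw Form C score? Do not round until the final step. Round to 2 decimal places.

84.79

Invert y = (SD_Y/SD_X)(x − M_X) + M_Y:
x = (SD_X/SD_Y)(y − M_Y) + M_X = (12.2/14.4)(76.57 − 70.8) + 79.9
x = 0.847222 × 5.770 + 79.9 = 84.79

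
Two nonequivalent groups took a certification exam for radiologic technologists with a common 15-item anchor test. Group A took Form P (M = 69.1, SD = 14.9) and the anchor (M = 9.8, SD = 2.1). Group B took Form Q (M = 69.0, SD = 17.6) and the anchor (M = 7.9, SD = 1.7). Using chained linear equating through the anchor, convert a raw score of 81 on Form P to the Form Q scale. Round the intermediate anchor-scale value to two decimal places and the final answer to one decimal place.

106.1

Form P → anchor (Group A): v = (2.1/14.9)(81 − 69.1) + 9.8 = 11.48
anchor → Form Q (Group B): y = (17.6/1.7)(11.48 − 7.9) + 69.0 = 106.1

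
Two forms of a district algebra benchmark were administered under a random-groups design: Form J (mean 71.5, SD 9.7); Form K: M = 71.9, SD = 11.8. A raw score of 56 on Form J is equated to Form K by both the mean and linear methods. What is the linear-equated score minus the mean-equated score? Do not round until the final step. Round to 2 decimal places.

-3.36

Mean-equated: 56 + (71.9 − 71.5) = 56.40
Linear-equated: (11.8/9.7)(56 − 71.5) + 71.9 = 53.044
Difference = 53.044 − 56.40 = -3.36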